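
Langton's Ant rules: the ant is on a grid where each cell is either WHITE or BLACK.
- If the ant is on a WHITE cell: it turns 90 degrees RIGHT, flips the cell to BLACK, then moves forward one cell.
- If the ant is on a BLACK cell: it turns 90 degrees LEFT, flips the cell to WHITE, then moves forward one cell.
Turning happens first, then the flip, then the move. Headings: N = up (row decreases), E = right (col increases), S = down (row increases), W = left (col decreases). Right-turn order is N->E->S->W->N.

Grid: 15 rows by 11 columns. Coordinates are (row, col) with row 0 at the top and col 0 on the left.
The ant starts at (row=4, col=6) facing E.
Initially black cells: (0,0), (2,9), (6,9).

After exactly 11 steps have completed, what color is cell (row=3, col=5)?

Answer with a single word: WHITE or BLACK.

Answer: BLACK

Derivation:
Step 1: on WHITE (4,6): turn R to S, flip to black, move to (5,6). |black|=4
Step 2: on WHITE (5,6): turn R to W, flip to black, move to (5,5). |black|=5
Step 3: on WHITE (5,5): turn R to N, flip to black, move to (4,5). |black|=6
Step 4: on WHITE (4,5): turn R to E, flip to black, move to (4,6). |black|=7
Step 5: on BLACK (4,6): turn L to N, flip to white, move to (3,6). |black|=6
Step 6: on WHITE (3,6): turn R to E, flip to black, move to (3,7). |black|=7
Step 7: on WHITE (3,7): turn R to S, flip to black, move to (4,7). |black|=8
Step 8: on WHITE (4,7): turn R to W, flip to black, move to (4,6). |black|=9
Step 9: on WHITE (4,6): turn R to N, flip to black, move to (3,6). |black|=10
Step 10: on BLACK (3,6): turn L to W, flip to white, move to (3,5). |black|=9
Step 11: on WHITE (3,5): turn R to N, flip to black, move to (2,5). |black|=10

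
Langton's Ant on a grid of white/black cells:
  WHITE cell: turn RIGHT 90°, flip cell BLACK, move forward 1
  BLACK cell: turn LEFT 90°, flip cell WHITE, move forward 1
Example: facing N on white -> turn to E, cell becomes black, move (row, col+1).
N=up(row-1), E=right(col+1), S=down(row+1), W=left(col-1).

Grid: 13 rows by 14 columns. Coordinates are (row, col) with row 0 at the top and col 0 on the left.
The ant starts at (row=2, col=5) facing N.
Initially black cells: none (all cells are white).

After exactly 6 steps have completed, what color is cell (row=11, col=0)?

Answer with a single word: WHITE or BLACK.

Answer: WHITE

Derivation:
Step 1: on WHITE (2,5): turn R to E, flip to black, move to (2,6). |black|=1
Step 2: on WHITE (2,6): turn R to S, flip to black, move to (3,6). |black|=2
Step 3: on WHITE (3,6): turn R to W, flip to black, move to (3,5). |black|=3
Step 4: on WHITE (3,5): turn R to N, flip to black, move to (2,5). |black|=4
Step 5: on BLACK (2,5): turn L to W, flip to white, move to (2,4). |black|=3
Step 6: on WHITE (2,4): turn R to N, flip to black, move to (1,4). |black|=4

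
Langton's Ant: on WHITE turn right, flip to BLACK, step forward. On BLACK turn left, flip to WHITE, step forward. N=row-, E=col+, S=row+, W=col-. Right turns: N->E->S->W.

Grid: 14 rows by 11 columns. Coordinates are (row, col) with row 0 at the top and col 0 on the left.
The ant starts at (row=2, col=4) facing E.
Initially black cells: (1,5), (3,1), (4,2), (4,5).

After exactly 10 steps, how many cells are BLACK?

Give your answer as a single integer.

Step 1: on WHITE (2,4): turn R to S, flip to black, move to (3,4). |black|=5
Step 2: on WHITE (3,4): turn R to W, flip to black, move to (3,3). |black|=6
Step 3: on WHITE (3,3): turn R to N, flip to black, move to (2,3). |black|=7
Step 4: on WHITE (2,3): turn R to E, flip to black, move to (2,4). |black|=8
Step 5: on BLACK (2,4): turn L to N, flip to white, move to (1,4). |black|=7
Step 6: on WHITE (1,4): turn R to E, flip to black, move to (1,5). |black|=8
Step 7: on BLACK (1,5): turn L to N, flip to white, move to (0,5). |black|=7
Step 8: on WHITE (0,5): turn R to E, flip to black, move to (0,6). |black|=8
Step 9: on WHITE (0,6): turn R to S, flip to black, move to (1,6). |black|=9
Step 10: on WHITE (1,6): turn R to W, flip to black, move to (1,5). |black|=10

Answer: 10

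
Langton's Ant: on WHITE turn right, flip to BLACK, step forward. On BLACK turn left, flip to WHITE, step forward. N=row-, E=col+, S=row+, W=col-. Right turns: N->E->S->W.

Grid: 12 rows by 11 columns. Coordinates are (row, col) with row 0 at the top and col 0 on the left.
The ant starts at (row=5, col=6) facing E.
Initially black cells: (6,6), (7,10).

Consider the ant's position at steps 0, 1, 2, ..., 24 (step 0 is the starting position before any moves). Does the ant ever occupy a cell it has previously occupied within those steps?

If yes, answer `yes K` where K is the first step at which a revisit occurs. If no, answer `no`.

Step 1: on WHITE (5,6): turn R to S, flip to black, move to (6,6). |black|=3 — new cell
Step 2: on BLACK (6,6): turn L to E, flip to white, move to (6,7). |black|=2 — new cell
Step 3: on WHITE (6,7): turn R to S, flip to black, move to (7,7). |black|=3 — new cell
Step 4: on WHITE (7,7): turn R to W, flip to black, move to (7,6). |black|=4 — new cell
Step 5: on WHITE (7,6): turn R to N, flip to black, move to (6,6). |black|=5 — REVISIT

Answer: yes 5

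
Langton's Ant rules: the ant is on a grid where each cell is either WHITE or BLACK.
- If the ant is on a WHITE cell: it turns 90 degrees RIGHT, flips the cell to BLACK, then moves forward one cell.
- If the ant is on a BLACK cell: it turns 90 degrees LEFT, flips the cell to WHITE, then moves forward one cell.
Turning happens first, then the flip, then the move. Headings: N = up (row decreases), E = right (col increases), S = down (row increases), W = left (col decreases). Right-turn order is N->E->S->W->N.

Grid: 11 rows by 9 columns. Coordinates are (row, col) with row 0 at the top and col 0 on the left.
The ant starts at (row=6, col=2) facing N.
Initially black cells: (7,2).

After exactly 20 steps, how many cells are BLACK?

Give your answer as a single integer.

Step 1: on WHITE (6,2): turn R to E, flip to black, move to (6,3). |black|=2
Step 2: on WHITE (6,3): turn R to S, flip to black, move to (7,3). |black|=3
Step 3: on WHITE (7,3): turn R to W, flip to black, move to (7,2). |black|=4
Step 4: on BLACK (7,2): turn L to S, flip to white, move to (8,2). |black|=3
Step 5: on WHITE (8,2): turn R to W, flip to black, move to (8,1). |black|=4
Step 6: on WHITE (8,1): turn R to N, flip to black, move to (7,1). |black|=5
Step 7: on WHITE (7,1): turn R to E, flip to black, move to (7,2). |black|=6
Step 8: on WHITE (7,2): turn R to S, flip to black, move to (8,2). |black|=7
Step 9: on BLACK (8,2): turn L to E, flip to white, move to (8,3). |black|=6
Step 10: on WHITE (8,3): turn R to S, flip to black, move to (9,3). |black|=7
Step 11: on WHITE (9,3): turn R to W, flip to black, move to (9,2). |black|=8
Step 12: on WHITE (9,2): turn R to N, flip to black, move to (8,2). |black|=9
Step 13: on WHITE (8,2): turn R to E, flip to black, move to (8,3). |black|=10
Step 14: on BLACK (8,3): turn L to N, flip to white, move to (7,3). |black|=9
Step 15: on BLACK (7,3): turn L to W, flip to white, move to (7,2). |black|=8
Step 16: on BLACK (7,2): turn L to S, flip to white, move to (8,2). |black|=7
Step 17: on BLACK (8,2): turn L to E, flip to white, move to (8,3). |black|=6
Step 18: on WHITE (8,3): turn R to S, flip to black, move to (9,3). |black|=7
Step 19: on BLACK (9,3): turn L to E, flip to white, move to (9,4). |black|=6
Step 20: on WHITE (9,4): turn R to S, flip to black, move to (10,4). |black|=7

Answer: 7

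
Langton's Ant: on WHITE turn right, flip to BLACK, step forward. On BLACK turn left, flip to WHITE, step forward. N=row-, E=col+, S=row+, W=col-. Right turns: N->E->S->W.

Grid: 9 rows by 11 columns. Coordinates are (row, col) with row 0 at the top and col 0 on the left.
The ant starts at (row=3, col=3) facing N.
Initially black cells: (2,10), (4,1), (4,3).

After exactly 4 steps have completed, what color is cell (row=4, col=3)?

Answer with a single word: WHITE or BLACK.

Answer: WHITE

Derivation:
Step 1: on WHITE (3,3): turn R to E, flip to black, move to (3,4). |black|=4
Step 2: on WHITE (3,4): turn R to S, flip to black, move to (4,4). |black|=5
Step 3: on WHITE (4,4): turn R to W, flip to black, move to (4,3). |black|=6
Step 4: on BLACK (4,3): turn L to S, flip to white, move to (5,3). |black|=5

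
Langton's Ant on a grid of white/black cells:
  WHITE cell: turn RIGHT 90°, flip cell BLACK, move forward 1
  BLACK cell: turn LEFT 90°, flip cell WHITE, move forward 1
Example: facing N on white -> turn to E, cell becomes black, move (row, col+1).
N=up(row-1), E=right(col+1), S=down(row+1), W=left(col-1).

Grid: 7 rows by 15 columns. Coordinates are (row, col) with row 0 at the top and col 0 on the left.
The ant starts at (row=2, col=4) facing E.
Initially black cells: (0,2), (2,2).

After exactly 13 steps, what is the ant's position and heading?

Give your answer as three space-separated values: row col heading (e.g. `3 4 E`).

Step 1: on WHITE (2,4): turn R to S, flip to black, move to (3,4). |black|=3
Step 2: on WHITE (3,4): turn R to W, flip to black, move to (3,3). |black|=4
Step 3: on WHITE (3,3): turn R to N, flip to black, move to (2,3). |black|=5
Step 4: on WHITE (2,3): turn R to E, flip to black, move to (2,4). |black|=6
Step 5: on BLACK (2,4): turn L to N, flip to white, move to (1,4). |black|=5
Step 6: on WHITE (1,4): turn R to E, flip to black, move to (1,5). |black|=6
Step 7: on WHITE (1,5): turn R to S, flip to black, move to (2,5). |black|=7
Step 8: on WHITE (2,5): turn R to W, flip to black, move to (2,4). |black|=8
Step 9: on WHITE (2,4): turn R to N, flip to black, move to (1,4). |black|=9
Step 10: on BLACK (1,4): turn L to W, flip to white, move to (1,3). |black|=8
Step 11: on WHITE (1,3): turn R to N, flip to black, move to (0,3). |black|=9
Step 12: on WHITE (0,3): turn R to E, flip to black, move to (0,4). |black|=10
Step 13: on WHITE (0,4): turn R to S, flip to black, move to (1,4). |black|=11

Answer: 1 4 S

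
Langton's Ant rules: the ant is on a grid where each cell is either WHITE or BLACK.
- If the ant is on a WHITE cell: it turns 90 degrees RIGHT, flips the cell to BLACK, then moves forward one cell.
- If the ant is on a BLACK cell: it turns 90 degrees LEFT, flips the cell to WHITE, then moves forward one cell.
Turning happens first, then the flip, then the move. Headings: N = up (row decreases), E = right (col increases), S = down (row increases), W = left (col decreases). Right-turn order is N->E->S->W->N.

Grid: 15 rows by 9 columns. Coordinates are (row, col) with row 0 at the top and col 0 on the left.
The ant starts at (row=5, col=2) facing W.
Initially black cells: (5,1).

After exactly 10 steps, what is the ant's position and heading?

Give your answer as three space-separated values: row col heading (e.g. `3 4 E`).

Step 1: on WHITE (5,2): turn R to N, flip to black, move to (4,2). |black|=2
Step 2: on WHITE (4,2): turn R to E, flip to black, move to (4,3). |black|=3
Step 3: on WHITE (4,3): turn R to S, flip to black, move to (5,3). |black|=4
Step 4: on WHITE (5,3): turn R to W, flip to black, move to (5,2). |black|=5
Step 5: on BLACK (5,2): turn L to S, flip to white, move to (6,2). |black|=4
Step 6: on WHITE (6,2): turn R to W, flip to black, move to (6,1). |black|=5
Step 7: on WHITE (6,1): turn R to N, flip to black, move to (5,1). |black|=6
Step 8: on BLACK (5,1): turn L to W, flip to white, move to (5,0). |black|=5
Step 9: on WHITE (5,0): turn R to N, flip to black, move to (4,0). |black|=6
Step 10: on WHITE (4,0): turn R to E, flip to black, move to (4,1). |black|=7

Answer: 4 1 E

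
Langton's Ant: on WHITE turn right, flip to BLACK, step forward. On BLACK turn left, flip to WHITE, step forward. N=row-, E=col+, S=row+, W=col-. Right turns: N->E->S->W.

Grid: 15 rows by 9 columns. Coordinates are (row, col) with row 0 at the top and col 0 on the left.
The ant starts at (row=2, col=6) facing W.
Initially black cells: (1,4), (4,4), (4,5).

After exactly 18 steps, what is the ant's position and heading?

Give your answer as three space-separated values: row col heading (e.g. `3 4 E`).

Step 1: on WHITE (2,6): turn R to N, flip to black, move to (1,6). |black|=4
Step 2: on WHITE (1,6): turn R to E, flip to black, move to (1,7). |black|=5
Step 3: on WHITE (1,7): turn R to S, flip to black, move to (2,7). |black|=6
Step 4: on WHITE (2,7): turn R to W, flip to black, move to (2,6). |black|=7
Step 5: on BLACK (2,6): turn L to S, flip to white, move to (3,6). |black|=6
Step 6: on WHITE (3,6): turn R to W, flip to black, move to (3,5). |black|=7
Step 7: on WHITE (3,5): turn R to N, flip to black, move to (2,5). |black|=8
Step 8: on WHITE (2,5): turn R to E, flip to black, move to (2,6). |black|=9
Step 9: on WHITE (2,6): turn R to S, flip to black, move to (3,6). |black|=10
Step 10: on BLACK (3,6): turn L to E, flip to white, move to (3,7). |black|=9
Step 11: on WHITE (3,7): turn R to S, flip to black, move to (4,7). |black|=10
Step 12: on WHITE (4,7): turn R to W, flip to black, move to (4,6). |black|=11
Step 13: on WHITE (4,6): turn R to N, flip to black, move to (3,6). |black|=12
Step 14: on WHITE (3,6): turn R to E, flip to black, move to (3,7). |black|=13
Step 15: on BLACK (3,7): turn L to N, flip to white, move to (2,7). |black|=12
Step 16: on BLACK (2,7): turn L to W, flip to white, move to (2,6). |black|=11
Step 17: on BLACK (2,6): turn L to S, flip to white, move to (3,6). |black|=10
Step 18: on BLACK (3,6): turn L to E, flip to white, move to (3,7). |black|=9

Answer: 3 7 E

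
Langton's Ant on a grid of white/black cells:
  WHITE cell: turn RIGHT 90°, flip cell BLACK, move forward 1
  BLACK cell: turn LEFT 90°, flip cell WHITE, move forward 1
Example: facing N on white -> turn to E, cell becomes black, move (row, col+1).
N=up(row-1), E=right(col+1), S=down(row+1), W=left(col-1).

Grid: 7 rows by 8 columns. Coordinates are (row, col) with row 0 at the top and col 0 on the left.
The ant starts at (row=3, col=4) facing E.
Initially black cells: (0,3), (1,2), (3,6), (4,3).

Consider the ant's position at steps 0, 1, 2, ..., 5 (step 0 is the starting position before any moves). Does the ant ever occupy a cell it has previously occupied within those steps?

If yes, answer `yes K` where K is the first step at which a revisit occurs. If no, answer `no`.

Answer: no

Derivation:
Step 1: on WHITE (3,4): turn R to S, flip to black, move to (4,4). |black|=5 — new cell
Step 2: on WHITE (4,4): turn R to W, flip to black, move to (4,3). |black|=6 — new cell
Step 3: on BLACK (4,3): turn L to S, flip to white, move to (5,3). |black|=5 — new cell
Step 4: on WHITE (5,3): turn R to W, flip to black, move to (5,2). |black|=6 — new cell
Step 5: on WHITE (5,2): turn R to N, flip to black, move to (4,2). |black|=7 — new cell
No revisit within 5 steps.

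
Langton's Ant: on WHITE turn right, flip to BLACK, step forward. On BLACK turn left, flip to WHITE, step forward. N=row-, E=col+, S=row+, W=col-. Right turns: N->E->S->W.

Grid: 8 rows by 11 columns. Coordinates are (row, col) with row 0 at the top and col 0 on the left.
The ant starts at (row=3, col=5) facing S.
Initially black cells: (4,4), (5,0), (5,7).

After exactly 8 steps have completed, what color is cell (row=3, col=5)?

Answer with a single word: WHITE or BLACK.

Answer: WHITE

Derivation:
Step 1: on WHITE (3,5): turn R to W, flip to black, move to (3,4). |black|=4
Step 2: on WHITE (3,4): turn R to N, flip to black, move to (2,4). |black|=5
Step 3: on WHITE (2,4): turn R to E, flip to black, move to (2,5). |black|=6
Step 4: on WHITE (2,5): turn R to S, flip to black, move to (3,5). |black|=7
Step 5: on BLACK (3,5): turn L to E, flip to white, move to (3,6). |black|=6
Step 6: on WHITE (3,6): turn R to S, flip to black, move to (4,6). |black|=7
Step 7: on WHITE (4,6): turn R to W, flip to black, move to (4,5). |black|=8
Step 8: on WHITE (4,5): turn R to N, flip to black, move to (3,5). |black|=9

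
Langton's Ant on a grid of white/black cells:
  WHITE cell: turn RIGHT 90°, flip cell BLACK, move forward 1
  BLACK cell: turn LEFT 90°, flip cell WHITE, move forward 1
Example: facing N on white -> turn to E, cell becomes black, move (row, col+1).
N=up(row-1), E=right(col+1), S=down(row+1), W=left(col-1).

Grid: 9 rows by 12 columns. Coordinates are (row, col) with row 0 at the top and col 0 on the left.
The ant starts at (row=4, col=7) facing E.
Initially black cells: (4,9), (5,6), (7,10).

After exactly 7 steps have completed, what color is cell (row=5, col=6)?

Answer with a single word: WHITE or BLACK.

Step 1: on WHITE (4,7): turn R to S, flip to black, move to (5,7). |black|=4
Step 2: on WHITE (5,7): turn R to W, flip to black, move to (5,6). |black|=5
Step 3: on BLACK (5,6): turn L to S, flip to white, move to (6,6). |black|=4
Step 4: on WHITE (6,6): turn R to W, flip to black, move to (6,5). |black|=5
Step 5: on WHITE (6,5): turn R to N, flip to black, move to (5,5). |black|=6
Step 6: on WHITE (5,5): turn R to E, flip to black, move to (5,6). |black|=7
Step 7: on WHITE (5,6): turn R to S, flip to black, move to (6,6). |black|=8

Answer: BLACK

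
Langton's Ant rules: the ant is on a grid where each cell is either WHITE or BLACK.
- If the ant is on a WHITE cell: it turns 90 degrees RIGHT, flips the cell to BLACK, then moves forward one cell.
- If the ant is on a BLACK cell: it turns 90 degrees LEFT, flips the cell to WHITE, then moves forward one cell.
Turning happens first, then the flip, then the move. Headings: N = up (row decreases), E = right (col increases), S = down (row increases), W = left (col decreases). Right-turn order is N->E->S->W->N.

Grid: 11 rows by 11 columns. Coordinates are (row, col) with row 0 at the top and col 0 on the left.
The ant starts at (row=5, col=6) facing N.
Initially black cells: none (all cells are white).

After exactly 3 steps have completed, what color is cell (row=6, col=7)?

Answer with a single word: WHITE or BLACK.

Answer: BLACK

Derivation:
Step 1: on WHITE (5,6): turn R to E, flip to black, move to (5,7). |black|=1
Step 2: on WHITE (5,7): turn R to S, flip to black, move to (6,7). |black|=2
Step 3: on WHITE (6,7): turn R to W, flip to black, move to (6,6). |black|=3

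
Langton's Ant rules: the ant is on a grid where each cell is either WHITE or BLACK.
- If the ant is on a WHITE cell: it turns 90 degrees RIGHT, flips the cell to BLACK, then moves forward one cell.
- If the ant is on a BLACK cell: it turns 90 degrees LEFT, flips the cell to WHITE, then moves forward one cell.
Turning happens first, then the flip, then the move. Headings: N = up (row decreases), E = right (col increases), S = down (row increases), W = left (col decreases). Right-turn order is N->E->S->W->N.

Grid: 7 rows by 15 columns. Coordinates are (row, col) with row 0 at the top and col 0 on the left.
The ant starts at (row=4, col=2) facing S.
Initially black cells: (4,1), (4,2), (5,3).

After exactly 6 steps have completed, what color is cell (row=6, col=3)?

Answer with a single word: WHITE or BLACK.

Answer: BLACK

Derivation:
Step 1: on BLACK (4,2): turn L to E, flip to white, move to (4,3). |black|=2
Step 2: on WHITE (4,3): turn R to S, flip to black, move to (5,3). |black|=3
Step 3: on BLACK (5,3): turn L to E, flip to white, move to (5,4). |black|=2
Step 4: on WHITE (5,4): turn R to S, flip to black, move to (6,4). |black|=3
Step 5: on WHITE (6,4): turn R to W, flip to black, move to (6,3). |black|=4
Step 6: on WHITE (6,3): turn R to N, flip to black, move to (5,3). |black|=5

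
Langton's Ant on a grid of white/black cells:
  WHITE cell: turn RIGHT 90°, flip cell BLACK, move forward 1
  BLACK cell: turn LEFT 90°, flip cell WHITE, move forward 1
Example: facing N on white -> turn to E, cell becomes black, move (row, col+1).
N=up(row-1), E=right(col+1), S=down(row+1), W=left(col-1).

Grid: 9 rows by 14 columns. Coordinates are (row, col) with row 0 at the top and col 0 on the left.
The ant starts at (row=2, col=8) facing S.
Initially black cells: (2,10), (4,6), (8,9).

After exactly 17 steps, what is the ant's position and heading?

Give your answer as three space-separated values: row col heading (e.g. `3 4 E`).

Answer: 2 11 E

Derivation:
Step 1: on WHITE (2,8): turn R to W, flip to black, move to (2,7). |black|=4
Step 2: on WHITE (2,7): turn R to N, flip to black, move to (1,7). |black|=5
Step 3: on WHITE (1,7): turn R to E, flip to black, move to (1,8). |black|=6
Step 4: on WHITE (1,8): turn R to S, flip to black, move to (2,8). |black|=7
Step 5: on BLACK (2,8): turn L to E, flip to white, move to (2,9). |black|=6
Step 6: on WHITE (2,9): turn R to S, flip to black, move to (3,9). |black|=7
Step 7: on WHITE (3,9): turn R to W, flip to black, move to (3,8). |black|=8
Step 8: on WHITE (3,8): turn R to N, flip to black, move to (2,8). |black|=9
Step 9: on WHITE (2,8): turn R to E, flip to black, move to (2,9). |black|=10
Step 10: on BLACK (2,9): turn L to N, flip to white, move to (1,9). |black|=9
Step 11: on WHITE (1,9): turn R to E, flip to black, move to (1,10). |black|=10
Step 12: on WHITE (1,10): turn R to S, flip to black, move to (2,10). |black|=11
Step 13: on BLACK (2,10): turn L to E, flip to white, move to (2,11). |black|=10
Step 14: on WHITE (2,11): turn R to S, flip to black, move to (3,11). |black|=11
Step 15: on WHITE (3,11): turn R to W, flip to black, move to (3,10). |black|=12
Step 16: on WHITE (3,10): turn R to N, flip to black, move to (2,10). |black|=13
Step 17: on WHITE (2,10): turn R to E, flip to black, move to (2,11). |black|=14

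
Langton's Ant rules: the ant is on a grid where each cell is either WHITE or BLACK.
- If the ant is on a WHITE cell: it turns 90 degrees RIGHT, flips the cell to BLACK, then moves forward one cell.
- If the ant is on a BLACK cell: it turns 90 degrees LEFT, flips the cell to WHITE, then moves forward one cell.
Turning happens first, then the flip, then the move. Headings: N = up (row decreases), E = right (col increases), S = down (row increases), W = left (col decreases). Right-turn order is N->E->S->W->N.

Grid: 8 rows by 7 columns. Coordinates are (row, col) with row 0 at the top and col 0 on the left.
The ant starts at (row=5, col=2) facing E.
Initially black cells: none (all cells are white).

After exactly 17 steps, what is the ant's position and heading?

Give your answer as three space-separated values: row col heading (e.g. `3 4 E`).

Answer: 4 2 N

Derivation:
Step 1: on WHITE (5,2): turn R to S, flip to black, move to (6,2). |black|=1
Step 2: on WHITE (6,2): turn R to W, flip to black, move to (6,1). |black|=2
Step 3: on WHITE (6,1): turn R to N, flip to black, move to (5,1). |black|=3
Step 4: on WHITE (5,1): turn R to E, flip to black, move to (5,2). |black|=4
Step 5: on BLACK (5,2): turn L to N, flip to white, move to (4,2). |black|=3
Step 6: on WHITE (4,2): turn R to E, flip to black, move to (4,3). |black|=4
Step 7: on WHITE (4,3): turn R to S, flip to black, move to (5,3). |black|=5
Step 8: on WHITE (5,3): turn R to W, flip to black, move to (5,2). |black|=6
Step 9: on WHITE (5,2): turn R to N, flip to black, move to (4,2). |black|=7
Step 10: on BLACK (4,2): turn L to W, flip to white, move to (4,1). |black|=6
Step 11: on WHITE (4,1): turn R to N, flip to black, move to (3,1). |black|=7
Step 12: on WHITE (3,1): turn R to E, flip to black, move to (3,2). |black|=8
Step 13: on WHITE (3,2): turn R to S, flip to black, move to (4,2). |black|=9
Step 14: on WHITE (4,2): turn R to W, flip to black, move to (4,1). |black|=10
Step 15: on BLACK (4,1): turn L to S, flip to white, move to (5,1). |black|=9
Step 16: on BLACK (5,1): turn L to E, flip to white, move to (5,2). |black|=8
Step 17: on BLACK (5,2): turn L to N, flip to white, move to (4,2). |black|=7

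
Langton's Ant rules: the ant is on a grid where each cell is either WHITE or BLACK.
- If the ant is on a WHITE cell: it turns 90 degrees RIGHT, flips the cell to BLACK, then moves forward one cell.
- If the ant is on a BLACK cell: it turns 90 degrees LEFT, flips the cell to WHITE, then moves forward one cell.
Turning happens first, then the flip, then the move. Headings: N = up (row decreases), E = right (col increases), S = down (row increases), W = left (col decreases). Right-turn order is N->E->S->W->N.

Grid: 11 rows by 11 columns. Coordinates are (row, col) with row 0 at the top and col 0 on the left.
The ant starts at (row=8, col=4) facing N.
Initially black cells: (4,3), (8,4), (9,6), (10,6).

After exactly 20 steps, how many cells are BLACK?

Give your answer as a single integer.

Step 1: on BLACK (8,4): turn L to W, flip to white, move to (8,3). |black|=3
Step 2: on WHITE (8,3): turn R to N, flip to black, move to (7,3). |black|=4
Step 3: on WHITE (7,3): turn R to E, flip to black, move to (7,4). |black|=5
Step 4: on WHITE (7,4): turn R to S, flip to black, move to (8,4). |black|=6
Step 5: on WHITE (8,4): turn R to W, flip to black, move to (8,3). |black|=7
Step 6: on BLACK (8,3): turn L to S, flip to white, move to (9,3). |black|=6
Step 7: on WHITE (9,3): turn R to W, flip to black, move to (9,2). |black|=7
Step 8: on WHITE (9,2): turn R to N, flip to black, move to (8,2). |black|=8
Step 9: on WHITE (8,2): turn R to E, flip to black, move to (8,3). |black|=9
Step 10: on WHITE (8,3): turn R to S, flip to black, move to (9,3). |black|=10
Step 11: on BLACK (9,3): turn L to E, flip to white, move to (9,4). |black|=9
Step 12: on WHITE (9,4): turn R to S, flip to black, move to (10,4). |black|=10
Step 13: on WHITE (10,4): turn R to W, flip to black, move to (10,3). |black|=11
Step 14: on WHITE (10,3): turn R to N, flip to black, move to (9,3). |black|=12
Step 15: on WHITE (9,3): turn R to E, flip to black, move to (9,4). |black|=13
Step 16: on BLACK (9,4): turn L to N, flip to white, move to (8,4). |black|=12
Step 17: on BLACK (8,4): turn L to W, flip to white, move to (8,3). |black|=11
Step 18: on BLACK (8,3): turn L to S, flip to white, move to (9,3). |black|=10
Step 19: on BLACK (9,3): turn L to E, flip to white, move to (9,4). |black|=9
Step 20: on WHITE (9,4): turn R to S, flip to black, move to (10,4). |black|=10

Answer: 10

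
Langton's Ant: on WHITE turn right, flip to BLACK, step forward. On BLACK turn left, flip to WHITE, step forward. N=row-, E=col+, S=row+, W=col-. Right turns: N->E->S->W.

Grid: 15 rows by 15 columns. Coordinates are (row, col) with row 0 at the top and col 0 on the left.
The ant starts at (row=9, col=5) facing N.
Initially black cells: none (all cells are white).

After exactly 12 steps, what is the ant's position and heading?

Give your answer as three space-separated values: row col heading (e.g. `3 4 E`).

Answer: 9 3 N

Derivation:
Step 1: on WHITE (9,5): turn R to E, flip to black, move to (9,6). |black|=1
Step 2: on WHITE (9,6): turn R to S, flip to black, move to (10,6). |black|=2
Step 3: on WHITE (10,6): turn R to W, flip to black, move to (10,5). |black|=3
Step 4: on WHITE (10,5): turn R to N, flip to black, move to (9,5). |black|=4
Step 5: on BLACK (9,5): turn L to W, flip to white, move to (9,4). |black|=3
Step 6: on WHITE (9,4): turn R to N, flip to black, move to (8,4). |black|=4
Step 7: on WHITE (8,4): turn R to E, flip to black, move to (8,5). |black|=5
Step 8: on WHITE (8,5): turn R to S, flip to black, move to (9,5). |black|=6
Step 9: on WHITE (9,5): turn R to W, flip to black, move to (9,4). |black|=7
Step 10: on BLACK (9,4): turn L to S, flip to white, move to (10,4). |black|=6
Step 11: on WHITE (10,4): turn R to W, flip to black, move to (10,3). |black|=7
Step 12: on WHITE (10,3): turn R to N, flip to black, move to (9,3). |black|=8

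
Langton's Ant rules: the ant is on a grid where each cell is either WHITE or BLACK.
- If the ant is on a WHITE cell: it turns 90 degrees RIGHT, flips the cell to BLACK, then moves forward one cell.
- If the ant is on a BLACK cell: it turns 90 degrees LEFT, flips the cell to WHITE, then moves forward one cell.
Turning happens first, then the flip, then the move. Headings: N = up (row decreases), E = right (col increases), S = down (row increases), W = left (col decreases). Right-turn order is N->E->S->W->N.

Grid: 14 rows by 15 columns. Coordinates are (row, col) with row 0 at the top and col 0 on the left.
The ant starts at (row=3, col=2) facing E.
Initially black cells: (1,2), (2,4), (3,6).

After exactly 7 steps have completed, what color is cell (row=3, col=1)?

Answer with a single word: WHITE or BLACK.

Answer: BLACK

Derivation:
Step 1: on WHITE (3,2): turn R to S, flip to black, move to (4,2). |black|=4
Step 2: on WHITE (4,2): turn R to W, flip to black, move to (4,1). |black|=5
Step 3: on WHITE (4,1): turn R to N, flip to black, move to (3,1). |black|=6
Step 4: on WHITE (3,1): turn R to E, flip to black, move to (3,2). |black|=7
Step 5: on BLACK (3,2): turn L to N, flip to white, move to (2,2). |black|=6
Step 6: on WHITE (2,2): turn R to E, flip to black, move to (2,3). |black|=7
Step 7: on WHITE (2,3): turn R to S, flip to black, move to (3,3). |black|=8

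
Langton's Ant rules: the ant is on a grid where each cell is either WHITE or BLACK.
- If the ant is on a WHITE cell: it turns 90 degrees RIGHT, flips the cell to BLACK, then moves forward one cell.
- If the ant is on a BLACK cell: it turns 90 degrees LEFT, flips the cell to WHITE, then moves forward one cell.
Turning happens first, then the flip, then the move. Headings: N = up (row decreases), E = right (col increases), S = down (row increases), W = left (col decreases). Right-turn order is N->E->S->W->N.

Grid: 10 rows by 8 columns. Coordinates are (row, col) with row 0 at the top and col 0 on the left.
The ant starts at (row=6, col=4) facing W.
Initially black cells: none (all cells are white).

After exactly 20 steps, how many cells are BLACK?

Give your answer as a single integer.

Answer: 6

Derivation:
Step 1: on WHITE (6,4): turn R to N, flip to black, move to (5,4). |black|=1
Step 2: on WHITE (5,4): turn R to E, flip to black, move to (5,5). |black|=2
Step 3: on WHITE (5,5): turn R to S, flip to black, move to (6,5). |black|=3
Step 4: on WHITE (6,5): turn R to W, flip to black, move to (6,4). |black|=4
Step 5: on BLACK (6,4): turn L to S, flip to white, move to (7,4). |black|=3
Step 6: on WHITE (7,4): turn R to W, flip to black, move to (7,3). |black|=4
Step 7: on WHITE (7,3): turn R to N, flip to black, move to (6,3). |black|=5
Step 8: on WHITE (6,3): turn R to E, flip to black, move to (6,4). |black|=6
Step 9: on WHITE (6,4): turn R to S, flip to black, move to (7,4). |black|=7
Step 10: on BLACK (7,4): turn L to E, flip to white, move to (7,5). |black|=6
Step 11: on WHITE (7,5): turn R to S, flip to black, move to (8,5). |black|=7
Step 12: on WHITE (8,5): turn R to W, flip to black, move to (8,4). |black|=8
Step 13: on WHITE (8,4): turn R to N, flip to black, move to (7,4). |black|=9
Step 14: on WHITE (7,4): turn R to E, flip to black, move to (7,5). |black|=10
Step 15: on BLACK (7,5): turn L to N, flip to white, move to (6,5). |black|=9
Step 16: on BLACK (6,5): turn L to W, flip to white, move to (6,4). |black|=8
Step 17: on BLACK (6,4): turn L to S, flip to white, move to (7,4). |black|=7
Step 18: on BLACK (7,4): turn L to E, flip to white, move to (7,5). |black|=6
Step 19: on WHITE (7,5): turn R to S, flip to black, move to (8,5). |black|=7
Step 20: on BLACK (8,5): turn L to E, flip to white, move to (8,6). |black|=6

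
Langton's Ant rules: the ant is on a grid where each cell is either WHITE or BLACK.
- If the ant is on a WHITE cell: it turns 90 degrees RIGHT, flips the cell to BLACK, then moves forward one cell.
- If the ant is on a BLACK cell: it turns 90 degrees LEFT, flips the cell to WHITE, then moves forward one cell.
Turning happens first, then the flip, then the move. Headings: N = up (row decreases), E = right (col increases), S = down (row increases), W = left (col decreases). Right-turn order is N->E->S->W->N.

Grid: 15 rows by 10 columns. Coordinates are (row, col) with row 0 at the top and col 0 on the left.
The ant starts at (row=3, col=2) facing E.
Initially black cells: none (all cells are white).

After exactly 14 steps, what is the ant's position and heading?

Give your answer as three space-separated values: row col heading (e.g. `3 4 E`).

Answer: 2 1 W

Derivation:
Step 1: on WHITE (3,2): turn R to S, flip to black, move to (4,2). |black|=1
Step 2: on WHITE (4,2): turn R to W, flip to black, move to (4,1). |black|=2
Step 3: on WHITE (4,1): turn R to N, flip to black, move to (3,1). |black|=3
Step 4: on WHITE (3,1): turn R to E, flip to black, move to (3,2). |black|=4
Step 5: on BLACK (3,2): turn L to N, flip to white, move to (2,2). |black|=3
Step 6: on WHITE (2,2): turn R to E, flip to black, move to (2,3). |black|=4
Step 7: on WHITE (2,3): turn R to S, flip to black, move to (3,3). |black|=5
Step 8: on WHITE (3,3): turn R to W, flip to black, move to (3,2). |black|=6
Step 9: on WHITE (3,2): turn R to N, flip to black, move to (2,2). |black|=7
Step 10: on BLACK (2,2): turn L to W, flip to white, move to (2,1). |black|=6
Step 11: on WHITE (2,1): turn R to N, flip to black, move to (1,1). |black|=7
Step 12: on WHITE (1,1): turn R to E, flip to black, move to (1,2). |black|=8
Step 13: on WHITE (1,2): turn R to S, flip to black, move to (2,2). |black|=9
Step 14: on WHITE (2,2): turn R to W, flip to black, move to (2,1). |black|=10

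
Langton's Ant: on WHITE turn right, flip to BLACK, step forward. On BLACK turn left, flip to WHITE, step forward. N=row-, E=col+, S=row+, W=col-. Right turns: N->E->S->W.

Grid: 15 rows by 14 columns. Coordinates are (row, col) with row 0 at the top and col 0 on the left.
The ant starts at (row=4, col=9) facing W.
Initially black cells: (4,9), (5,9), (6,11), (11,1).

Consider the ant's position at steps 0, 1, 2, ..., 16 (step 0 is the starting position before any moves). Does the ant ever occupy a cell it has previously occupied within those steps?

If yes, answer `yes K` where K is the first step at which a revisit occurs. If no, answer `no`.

Step 1: on BLACK (4,9): turn L to S, flip to white, move to (5,9). |black|=3 — new cell
Step 2: on BLACK (5,9): turn L to E, flip to white, move to (5,10). |black|=2 — new cell
Step 3: on WHITE (5,10): turn R to S, flip to black, move to (6,10). |black|=3 — new cell
Step 4: on WHITE (6,10): turn R to W, flip to black, move to (6,9). |black|=4 — new cell
Step 5: on WHITE (6,9): turn R to N, flip to black, move to (5,9). |black|=5 — REVISIT

Answer: yes 5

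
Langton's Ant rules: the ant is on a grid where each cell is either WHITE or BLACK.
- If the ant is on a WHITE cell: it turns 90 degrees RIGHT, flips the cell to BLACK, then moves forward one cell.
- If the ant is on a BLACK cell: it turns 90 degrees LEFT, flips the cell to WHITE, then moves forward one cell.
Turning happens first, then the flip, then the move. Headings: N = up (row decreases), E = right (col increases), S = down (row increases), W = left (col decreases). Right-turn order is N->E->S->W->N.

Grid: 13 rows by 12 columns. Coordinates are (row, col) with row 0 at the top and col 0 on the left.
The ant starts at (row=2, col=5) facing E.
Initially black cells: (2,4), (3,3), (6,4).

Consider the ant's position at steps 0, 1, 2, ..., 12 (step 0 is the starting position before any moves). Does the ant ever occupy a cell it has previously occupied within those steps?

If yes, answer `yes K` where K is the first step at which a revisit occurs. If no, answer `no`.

Answer: yes 7

Derivation:
Step 1: on WHITE (2,5): turn R to S, flip to black, move to (3,5). |black|=4 — new cell
Step 2: on WHITE (3,5): turn R to W, flip to black, move to (3,4). |black|=5 — new cell
Step 3: on WHITE (3,4): turn R to N, flip to black, move to (2,4). |black|=6 — new cell
Step 4: on BLACK (2,4): turn L to W, flip to white, move to (2,3). |black|=5 — new cell
Step 5: on WHITE (2,3): turn R to N, flip to black, move to (1,3). |black|=6 — new cell
Step 6: on WHITE (1,3): turn R to E, flip to black, move to (1,4). |black|=7 — new cell
Step 7: on WHITE (1,4): turn R to S, flip to black, move to (2,4). |black|=8 — REVISIT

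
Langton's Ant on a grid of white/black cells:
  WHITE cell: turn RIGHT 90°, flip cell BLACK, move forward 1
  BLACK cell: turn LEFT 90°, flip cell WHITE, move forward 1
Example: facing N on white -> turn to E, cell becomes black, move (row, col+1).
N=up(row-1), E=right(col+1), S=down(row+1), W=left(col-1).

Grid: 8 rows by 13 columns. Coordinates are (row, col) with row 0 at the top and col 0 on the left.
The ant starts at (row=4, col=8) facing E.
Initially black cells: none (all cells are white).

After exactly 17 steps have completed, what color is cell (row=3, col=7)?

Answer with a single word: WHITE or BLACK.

Answer: WHITE

Derivation:
Step 1: on WHITE (4,8): turn R to S, flip to black, move to (5,8). |black|=1
Step 2: on WHITE (5,8): turn R to W, flip to black, move to (5,7). |black|=2
Step 3: on WHITE (5,7): turn R to N, flip to black, move to (4,7). |black|=3
Step 4: on WHITE (4,7): turn R to E, flip to black, move to (4,8). |black|=4
Step 5: on BLACK (4,8): turn L to N, flip to white, move to (3,8). |black|=3
Step 6: on WHITE (3,8): turn R to E, flip to black, move to (3,9). |black|=4
Step 7: on WHITE (3,9): turn R to S, flip to black, move to (4,9). |black|=5
Step 8: on WHITE (4,9): turn R to W, flip to black, move to (4,8). |black|=6
Step 9: on WHITE (4,8): turn R to N, flip to black, move to (3,8). |black|=7
Step 10: on BLACK (3,8): turn L to W, flip to white, move to (3,7). |black|=6
Step 11: on WHITE (3,7): turn R to N, flip to black, move to (2,7). |black|=7
Step 12: on WHITE (2,7): turn R to E, flip to black, move to (2,8). |black|=8
Step 13: on WHITE (2,8): turn R to S, flip to black, move to (3,8). |black|=9
Step 14: on WHITE (3,8): turn R to W, flip to black, move to (3,7). |black|=10
Step 15: on BLACK (3,7): turn L to S, flip to white, move to (4,7). |black|=9
Step 16: on BLACK (4,7): turn L to E, flip to white, move to (4,8). |black|=8
Step 17: on BLACK (4,8): turn L to N, flip to white, move to (3,8). |black|=7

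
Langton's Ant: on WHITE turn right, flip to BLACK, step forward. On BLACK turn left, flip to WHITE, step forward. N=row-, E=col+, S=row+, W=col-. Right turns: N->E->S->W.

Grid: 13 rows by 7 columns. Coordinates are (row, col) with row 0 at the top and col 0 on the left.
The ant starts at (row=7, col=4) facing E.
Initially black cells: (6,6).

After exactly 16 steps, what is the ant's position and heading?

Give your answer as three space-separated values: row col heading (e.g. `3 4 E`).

Step 1: on WHITE (7,4): turn R to S, flip to black, move to (8,4). |black|=2
Step 2: on WHITE (8,4): turn R to W, flip to black, move to (8,3). |black|=3
Step 3: on WHITE (8,3): turn R to N, flip to black, move to (7,3). |black|=4
Step 4: on WHITE (7,3): turn R to E, flip to black, move to (7,4). |black|=5
Step 5: on BLACK (7,4): turn L to N, flip to white, move to (6,4). |black|=4
Step 6: on WHITE (6,4): turn R to E, flip to black, move to (6,5). |black|=5
Step 7: on WHITE (6,5): turn R to S, flip to black, move to (7,5). |black|=6
Step 8: on WHITE (7,5): turn R to W, flip to black, move to (7,4). |black|=7
Step 9: on WHITE (7,4): turn R to N, flip to black, move to (6,4). |black|=8
Step 10: on BLACK (6,4): turn L to W, flip to white, move to (6,3). |black|=7
Step 11: on WHITE (6,3): turn R to N, flip to black, move to (5,3). |black|=8
Step 12: on WHITE (5,3): turn R to E, flip to black, move to (5,4). |black|=9
Step 13: on WHITE (5,4): turn R to S, flip to black, move to (6,4). |black|=10
Step 14: on WHITE (6,4): turn R to W, flip to black, move to (6,3). |black|=11
Step 15: on BLACK (6,3): turn L to S, flip to white, move to (7,3). |black|=10
Step 16: on BLACK (7,3): turn L to E, flip to white, move to (7,4). |black|=9

Answer: 7 4 E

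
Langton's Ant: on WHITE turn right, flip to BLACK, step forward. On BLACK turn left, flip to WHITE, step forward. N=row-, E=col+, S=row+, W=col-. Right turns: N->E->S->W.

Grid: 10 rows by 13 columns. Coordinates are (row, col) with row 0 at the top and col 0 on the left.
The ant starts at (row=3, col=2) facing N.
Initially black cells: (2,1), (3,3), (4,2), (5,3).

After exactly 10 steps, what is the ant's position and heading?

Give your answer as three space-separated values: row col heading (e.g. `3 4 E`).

Step 1: on WHITE (3,2): turn R to E, flip to black, move to (3,3). |black|=5
Step 2: on BLACK (3,3): turn L to N, flip to white, move to (2,3). |black|=4
Step 3: on WHITE (2,3): turn R to E, flip to black, move to (2,4). |black|=5
Step 4: on WHITE (2,4): turn R to S, flip to black, move to (3,4). |black|=6
Step 5: on WHITE (3,4): turn R to W, flip to black, move to (3,3). |black|=7
Step 6: on WHITE (3,3): turn R to N, flip to black, move to (2,3). |black|=8
Step 7: on BLACK (2,3): turn L to W, flip to white, move to (2,2). |black|=7
Step 8: on WHITE (2,2): turn R to N, flip to black, move to (1,2). |black|=8
Step 9: on WHITE (1,2): turn R to E, flip to black, move to (1,3). |black|=9
Step 10: on WHITE (1,3): turn R to S, flip to black, move to (2,3). |black|=10

Answer: 2 3 S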